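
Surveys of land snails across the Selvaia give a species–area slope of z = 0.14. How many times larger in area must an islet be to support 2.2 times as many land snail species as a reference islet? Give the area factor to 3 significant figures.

279

(A₂/A₁)^0.14 = 2.2, so A₂/A₁ = 2.2^(1/0.14) = 2.2^7.143
ln(A₂/A₁) = ln 2.2 / 0.14 = 0.7885 / 0.14 = 5.6318
A₂/A₁ = e^5.6318 ≈ 279.2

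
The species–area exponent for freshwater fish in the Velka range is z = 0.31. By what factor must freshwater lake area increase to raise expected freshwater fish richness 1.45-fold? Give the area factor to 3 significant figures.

(A₂/A₁)^0.31 = 1.45, so A₂/A₁ = 1.45^(1/0.31) = 1.45^3.226
ln(A₂/A₁) = ln 1.45 / 0.31 = 0.3716 / 0.31 = 1.1986
A₂/A₁ = e^1.1986 ≈ 3.315

3.32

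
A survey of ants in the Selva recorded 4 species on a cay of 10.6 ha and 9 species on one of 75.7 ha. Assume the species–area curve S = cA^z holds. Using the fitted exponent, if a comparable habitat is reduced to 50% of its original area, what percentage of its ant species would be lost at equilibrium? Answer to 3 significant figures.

z = ln(9/4) / ln(75.7/10.6) = 0.8109 / 1.9659 = 0.4125
S_new/S_old = (A_new/A_old)^z = 0.5^0.4125 = exp(0.4125 × -0.6931) = 0.7513
Fraction lost = 1 − 0.7513 = 0.2487

24.9%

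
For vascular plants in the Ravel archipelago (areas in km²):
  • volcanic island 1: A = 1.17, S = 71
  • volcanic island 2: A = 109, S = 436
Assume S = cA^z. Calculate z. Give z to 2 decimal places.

0.40

Taking logs: ln S = ln c + z ln A, so z = (ln S₂ − ln S₁)/(ln A₂ − ln A₁).
z = ln(436/71) / ln(109/1.17) = ln(6.141) / ln(93.16) = 1.8150 / 4.5343 = 0.4003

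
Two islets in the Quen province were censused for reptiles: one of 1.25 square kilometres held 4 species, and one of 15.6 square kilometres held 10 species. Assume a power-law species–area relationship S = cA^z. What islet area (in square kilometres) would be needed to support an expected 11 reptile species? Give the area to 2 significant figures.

20 square kilometres

z = ln(10/4) / ln(15.6/1.25) = 0.9163 / 2.5241 = 0.3630
c = 4 / 1.25^0.3630 = 4 / 1.084 = 3.689
A = (11/3.689)^(1/0.3630) ⇒ ln A = ln(2.982)/0.3630 = 3.0098
A = e^3.0098 ≈ 20.28 square kilometres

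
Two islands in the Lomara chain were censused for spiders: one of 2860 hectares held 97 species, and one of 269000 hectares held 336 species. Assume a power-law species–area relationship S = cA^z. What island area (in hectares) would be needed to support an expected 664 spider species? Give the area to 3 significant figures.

z = ln(336/97) / ln(269000/2860) = 1.2424 / 4.5439 = 0.2734
c = 97 / 2860^0.2734 = 97 / 8.811 = 11.01
A = (664/11.01)^(1/0.2734) ⇒ ln A = ln(60.32)/0.2734 = 14.9937
A = e^14.9937 ≈ 3248637 hectares

3250000 hectares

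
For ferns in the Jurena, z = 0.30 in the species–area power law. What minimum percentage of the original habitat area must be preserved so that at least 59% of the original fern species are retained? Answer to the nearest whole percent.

17%

Need (A_new/A_old)^0.3 = 0.59, so A_new/A_old = 0.59^(1/0.3) = 0.59^3.333
ln(A_new/A_old) = ln 0.59 / 0.3 = -0.5276 / 0.3 = -1.7588
A_new/A_old = e^-1.7588 ≈ 0.1723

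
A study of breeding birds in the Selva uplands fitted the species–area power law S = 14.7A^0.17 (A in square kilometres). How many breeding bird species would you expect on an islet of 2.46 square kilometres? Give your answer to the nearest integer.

17 species

S = 14.7 × 2.46^0.17
ln S = ln 14.7 + 0.17 × ln 2.46 = 2.6878 + 0.17 × 0.9002 = 2.8409
S = e^2.8409 ≈ 17.13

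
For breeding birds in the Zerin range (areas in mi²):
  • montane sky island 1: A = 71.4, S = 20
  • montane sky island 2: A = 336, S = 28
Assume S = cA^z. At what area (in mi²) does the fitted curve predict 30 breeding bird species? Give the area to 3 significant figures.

z = ln(28/20) / ln(336/71.4) = 0.3365 / 1.5488 = 0.2172
c = 20 / 71.4^0.2172 = 20 / 2.528 = 7.913
A = (30/7.913)^(1/0.2172) ⇒ ln A = ln(3.791)/0.2172 = 6.1347
A = e^6.1347 ≈ 461.6 mi²

462 mi²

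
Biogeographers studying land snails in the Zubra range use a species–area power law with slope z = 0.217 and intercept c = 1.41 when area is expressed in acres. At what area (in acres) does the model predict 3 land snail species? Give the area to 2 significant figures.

32 acres

3 = 1.41 × A^0.217  ⇒  A^0.217 = 3/1.41 = 2.128
ln A = ln(2.128) / 0.217 = 0.7550 / 0.217 = 3.4794
A = e^3.4794 ≈ 32.44 acres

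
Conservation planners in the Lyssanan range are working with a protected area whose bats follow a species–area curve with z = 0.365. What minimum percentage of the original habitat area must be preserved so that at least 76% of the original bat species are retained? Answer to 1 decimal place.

47.1%

Need (A_new/A_old)^0.365 = 0.76, so A_new/A_old = 0.76^(1/0.365) = 0.76^2.74
ln(A_new/A_old) = ln 0.76 / 0.365 = -0.2744 / 0.365 = -0.7519
A_new/A_old = e^-0.7519 ≈ 0.4715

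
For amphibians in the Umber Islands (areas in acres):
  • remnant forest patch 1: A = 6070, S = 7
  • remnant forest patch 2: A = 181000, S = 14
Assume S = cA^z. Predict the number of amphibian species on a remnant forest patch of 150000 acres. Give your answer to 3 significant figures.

z = ln(14/7) / ln(181000/6070) = 0.6931 / 3.3951 = 0.2042
c = 7 / 6070^0.2042 = 7 / 5.921 = 1.182
S₃ = 1.182 × 150000^0.2042 = 1.182 × 11.4 ≈ 13.47

13.5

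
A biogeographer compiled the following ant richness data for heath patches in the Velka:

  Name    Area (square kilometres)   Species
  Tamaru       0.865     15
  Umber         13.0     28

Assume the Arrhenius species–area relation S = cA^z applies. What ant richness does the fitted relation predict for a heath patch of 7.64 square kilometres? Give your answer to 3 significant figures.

24.8

z = ln(28/15) / ln(13/0.865) = 0.6242 / 2.7100 = 0.2303
c = 15 / 0.865^0.2303 = 15 / 0.9671 = 15.51
S₃ = 15.51 × 7.64^0.2303 = 15.51 × 1.597 ≈ 24.77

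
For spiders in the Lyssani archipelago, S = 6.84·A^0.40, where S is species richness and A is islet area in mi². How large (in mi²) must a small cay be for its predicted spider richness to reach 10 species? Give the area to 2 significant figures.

2.6 mi²

10 = 6.84 × A^0.4  ⇒  A^0.4 = 10/6.84 = 1.462
ln A = ln(1.462) / 0.4 = 0.3798 / 0.4 = 0.9495
A = e^0.9495 ≈ 2.584 mi²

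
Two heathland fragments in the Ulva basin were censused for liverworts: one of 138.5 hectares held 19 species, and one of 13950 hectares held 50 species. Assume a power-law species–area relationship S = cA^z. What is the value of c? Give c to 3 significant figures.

z = ln(S₂/S₁) / ln(A₂/A₁) = ln(50/19) / ln(13950/138.5) = 0.9676 / 4.6124 = 0.2098
c = S₁ / A₁^z = 19 / 138.5^0.2098 = 19 / 2.813 = 6.753

6.75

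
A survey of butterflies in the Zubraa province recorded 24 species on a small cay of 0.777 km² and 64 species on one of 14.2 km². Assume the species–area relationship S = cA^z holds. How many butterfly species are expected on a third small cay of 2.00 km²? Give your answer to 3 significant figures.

z = ln(64/24) / ln(14.2/0.777) = 0.9808 / 2.9056 = 0.3376
c = 24 / 0.777^0.3376 = 24 / 0.9184 = 26.13
S₃ = 26.13 × 2^0.3376 = 26.13 × 1.264 ≈ 33.02

33.0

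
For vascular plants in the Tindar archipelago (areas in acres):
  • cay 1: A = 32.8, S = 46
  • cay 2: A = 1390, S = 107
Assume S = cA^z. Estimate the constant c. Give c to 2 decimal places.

z = ln(S₂/S₁) / ln(A₂/A₁) = ln(107/46) / ln(1390/32.8) = 0.8442 / 3.7466 = 0.2253
c = S₁ / A₁^z = 46 / 32.8^0.2253 = 46 / 2.196 = 20.95

20.95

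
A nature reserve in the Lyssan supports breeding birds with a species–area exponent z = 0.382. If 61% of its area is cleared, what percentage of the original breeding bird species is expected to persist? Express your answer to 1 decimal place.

69.8%

S_new/S_old = (A_new/A_old)^z = 0.39^0.382
= exp(0.382 × ln 0.39) = exp(0.382 × -0.9416) = exp(-0.3597) ≈ 0.6979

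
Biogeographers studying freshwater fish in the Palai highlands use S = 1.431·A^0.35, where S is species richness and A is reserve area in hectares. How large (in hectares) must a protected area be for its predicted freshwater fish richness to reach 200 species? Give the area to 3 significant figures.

200 = 1.431 × A^0.35  ⇒  A^0.35 = 200/1.431 = 139.8
ln A = ln(139.8) / 0.35 = 4.9399 / 0.35 = 14.1141
A = e^14.1141 ≈ 1347990 hectares

1350000 hectares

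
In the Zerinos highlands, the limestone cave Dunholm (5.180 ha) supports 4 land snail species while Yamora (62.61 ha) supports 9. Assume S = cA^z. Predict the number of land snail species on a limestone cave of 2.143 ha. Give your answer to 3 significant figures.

z = ln(9/4) / ln(62.61/5.18) = 0.8109 / 2.4921 = 0.3254
c = 4 / 5.18^0.3254 = 4 / 1.708 = 2.342
S₃ = 2.342 × 2.143^0.3254 = 2.342 × 1.281 ≈ 3.001

3.00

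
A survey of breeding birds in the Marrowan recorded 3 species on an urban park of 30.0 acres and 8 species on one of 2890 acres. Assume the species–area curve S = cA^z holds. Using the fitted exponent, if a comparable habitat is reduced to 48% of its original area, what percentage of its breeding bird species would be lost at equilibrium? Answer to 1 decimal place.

14.6%

z = ln(8/3) / ln(2890/30) = 0.9808 / 4.5678 = 0.2147
S_new/S_old = (A_new/A_old)^z = 0.48^0.2147 = exp(0.2147 × -0.7340) = 0.8542
Fraction lost = 1 − 0.8542 = 0.1458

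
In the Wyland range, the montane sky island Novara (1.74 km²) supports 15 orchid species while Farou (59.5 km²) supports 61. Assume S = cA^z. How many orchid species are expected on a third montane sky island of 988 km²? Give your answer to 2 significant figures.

190

z = ln(61/15) / ln(59.5/1.74) = 1.4028 / 3.5321 = 0.3972
c = 15 / 1.74^0.3972 = 15 / 1.246 = 12.04
S₃ = 12.04 × 988^0.3972 = 12.04 × 15.47 ≈ 186.2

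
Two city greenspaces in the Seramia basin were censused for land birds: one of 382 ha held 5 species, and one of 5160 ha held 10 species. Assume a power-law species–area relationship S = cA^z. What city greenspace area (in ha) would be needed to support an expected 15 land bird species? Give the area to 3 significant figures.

23700 ha

z = ln(10/5) / ln(5160/382) = 0.6931 / 2.6033 = 0.2663
c = 5 / 382^0.2663 = 5 / 4.87 = 1.027
A = (15/1.027)^(1/0.2663) ⇒ ln A = ln(14.61)/0.2663 = 10.0715
A = e^10.0715 ≈ 23659 ha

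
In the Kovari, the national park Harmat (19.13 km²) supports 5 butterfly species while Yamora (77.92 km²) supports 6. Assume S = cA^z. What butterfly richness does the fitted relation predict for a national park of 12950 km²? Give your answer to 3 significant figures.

11.7

z = ln(6/5) / ln(77.92/19.13) = 0.1823 / 1.4044 = 0.1298
c = 5 / 19.13^0.1298 = 5 / 1.467 = 3.409
S₃ = 3.409 × 12950^0.1298 = 3.409 × 3.419 ≈ 11.65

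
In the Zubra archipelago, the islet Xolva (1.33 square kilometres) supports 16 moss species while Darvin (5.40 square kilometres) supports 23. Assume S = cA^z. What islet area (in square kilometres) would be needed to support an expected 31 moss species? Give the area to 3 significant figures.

z = ln(23/16) / ln(5.4/1.33) = 0.3629 / 1.4012 = 0.2590
c = 16 / 1.33^0.2590 = 16 / 1.077 = 14.86
A = (31/14.86)^(1/0.2590) ⇒ ln A = ln(2.086)/0.2590 = 2.8389
A = e^2.8389 ≈ 17.1 square kilometres

17.1 square kilometres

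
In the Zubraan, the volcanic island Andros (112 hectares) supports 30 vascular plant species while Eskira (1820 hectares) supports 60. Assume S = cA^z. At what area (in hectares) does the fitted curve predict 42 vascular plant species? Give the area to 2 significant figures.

430 hectares

z = ln(60/30) / ln(1820/112) = 0.6931 / 2.7881 = 0.2486
c = 30 / 112^0.2486 = 30 / 3.232 = 9.283
A = (42/9.283)^(1/0.2486) ⇒ ln A = ln(4.525)/0.2486 = 6.0719
A = e^6.0719 ≈ 433.5 hectares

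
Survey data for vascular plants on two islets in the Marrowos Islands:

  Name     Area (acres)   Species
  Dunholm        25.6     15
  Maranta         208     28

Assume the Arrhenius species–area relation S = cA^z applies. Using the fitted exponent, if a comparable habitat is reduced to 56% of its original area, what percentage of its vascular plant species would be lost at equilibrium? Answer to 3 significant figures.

z = ln(28/15) / ln(208/25.6) = 0.6242 / 2.0949 = 0.2979
S_new/S_old = (A_new/A_old)^z = 0.56^0.2979 = exp(0.2979 × -0.5798) = 0.8414
Fraction lost = 1 − 0.8414 = 0.1586

15.9%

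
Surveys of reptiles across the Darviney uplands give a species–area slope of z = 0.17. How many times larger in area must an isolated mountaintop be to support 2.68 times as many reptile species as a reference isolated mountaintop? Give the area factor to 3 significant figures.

(A₂/A₁)^0.17 = 2.68, so A₂/A₁ = 2.68^(1/0.17) = 2.68^5.882
ln(A₂/A₁) = ln 2.68 / 0.17 = 0.9858 / 0.17 = 5.7989
A₂/A₁ = e^5.7989 ≈ 329.9

330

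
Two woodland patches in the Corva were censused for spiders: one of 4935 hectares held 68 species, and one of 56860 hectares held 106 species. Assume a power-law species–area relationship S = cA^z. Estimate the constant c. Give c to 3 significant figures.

z = ln(S₂/S₁) / ln(A₂/A₁) = ln(106/68) / ln(56860/4935) = 0.4439 / 2.4442 = 0.1816
c = S₁ / A₁^z = 68 / 4935^0.1816 = 68 / 4.686 = 14.51

14.5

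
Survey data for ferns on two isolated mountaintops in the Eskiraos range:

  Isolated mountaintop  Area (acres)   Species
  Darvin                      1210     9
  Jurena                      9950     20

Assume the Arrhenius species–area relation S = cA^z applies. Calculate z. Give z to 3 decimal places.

Taking logs: ln S = ln c + z ln A, so z = (ln S₂ − ln S₁)/(ln A₂ − ln A₁).
z = ln(20/9) / ln(9950/1210) = ln(2.222) / ln(8.223) = 0.7985 / 2.1070 = 0.3790

0.379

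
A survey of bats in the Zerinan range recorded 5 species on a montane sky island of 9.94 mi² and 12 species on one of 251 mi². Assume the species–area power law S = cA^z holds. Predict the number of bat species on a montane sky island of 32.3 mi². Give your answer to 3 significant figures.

6.88

z = ln(12/5) / ln(251/9.94) = 0.8755 / 3.2289 = 0.2711
c = 5 / 9.94^0.2711 = 5 / 1.864 = 2.683
S₃ = 2.683 × 32.3^0.2711 = 2.683 × 2.566 ≈ 6.882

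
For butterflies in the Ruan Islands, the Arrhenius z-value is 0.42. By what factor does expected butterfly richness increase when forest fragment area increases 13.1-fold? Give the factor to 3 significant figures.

S₂/S₁ = (A₂/A₁)^z = 13.1^0.42
ln(S₂/S₁) = 0.42 × ln 13.1 = 0.42 × 2.5726 = 1.0805
S₂/S₁ = e^1.0805 ≈ 2.946

2.95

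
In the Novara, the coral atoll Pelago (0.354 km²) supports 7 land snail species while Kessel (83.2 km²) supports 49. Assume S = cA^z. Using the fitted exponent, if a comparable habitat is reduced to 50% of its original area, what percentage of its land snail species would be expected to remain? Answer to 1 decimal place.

z = ln(49/7) / ln(83.2/0.354) = 1.9459 / 5.4597 = 0.3564
S_new/S_old = (A_new/A_old)^z = 0.5^0.3564 = exp(0.3564 × -0.6931) = 0.7811

78.1%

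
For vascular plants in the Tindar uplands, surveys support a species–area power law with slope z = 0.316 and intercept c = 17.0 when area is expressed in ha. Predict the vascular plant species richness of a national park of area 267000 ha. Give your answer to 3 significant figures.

882

S = 17 × 267000^0.316
ln S = ln 17 + 0.316 × ln 267000 = 2.8332 + 0.316 × 12.4950 = 6.7816
S = e^6.7816 ≈ 881.5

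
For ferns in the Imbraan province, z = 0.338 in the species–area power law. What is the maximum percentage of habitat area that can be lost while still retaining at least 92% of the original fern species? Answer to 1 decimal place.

Need (A_new/A_old)^0.338 = 0.92, so A_new/A_old = 0.92^(1/0.338) = 0.92^2.959
ln(A_new/A_old) = ln 0.92 / 0.338 = -0.0834 / 0.338 = -0.2467
A_new/A_old = e^-0.2467 ≈ 0.7814
Fraction that can be lost = 1 − 0.7814 = 0.2186

21.9%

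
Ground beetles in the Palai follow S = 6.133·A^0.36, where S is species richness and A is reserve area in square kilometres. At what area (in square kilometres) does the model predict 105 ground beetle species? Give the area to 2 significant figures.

2700 square kilometres

105 = 6.133 × A^0.36  ⇒  A^0.36 = 105/6.133 = 17.12
ln A = ln(17.12) / 0.36 = 2.8403 / 0.36 = 7.8897
A = e^7.8897 ≈ 2670 square kilometres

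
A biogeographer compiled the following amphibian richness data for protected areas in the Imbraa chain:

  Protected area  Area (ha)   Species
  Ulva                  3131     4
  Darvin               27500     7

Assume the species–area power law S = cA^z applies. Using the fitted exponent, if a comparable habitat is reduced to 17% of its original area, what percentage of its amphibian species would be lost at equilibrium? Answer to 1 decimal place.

z = ln(7/4) / ln(27500/3131) = 0.5596 / 2.1728 = 0.2576
S_new/S_old = (A_new/A_old)^z = 0.17^0.2576 = exp(0.2576 × -1.7720) = 0.6336
Fraction lost = 1 − 0.6336 = 0.3664

36.6%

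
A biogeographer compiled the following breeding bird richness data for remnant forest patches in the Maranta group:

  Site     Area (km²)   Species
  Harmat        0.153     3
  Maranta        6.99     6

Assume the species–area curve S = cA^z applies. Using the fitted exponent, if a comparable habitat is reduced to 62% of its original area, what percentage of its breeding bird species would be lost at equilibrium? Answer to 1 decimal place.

z = ln(6/3) / ln(6.99/0.153) = 0.6931 / 3.8218 = 0.1814
S_new/S_old = (A_new/A_old)^z = 0.62^0.1814 = exp(0.1814 × -0.4780) = 0.917
Fraction lost = 1 − 0.917 = 0.08305

8.3%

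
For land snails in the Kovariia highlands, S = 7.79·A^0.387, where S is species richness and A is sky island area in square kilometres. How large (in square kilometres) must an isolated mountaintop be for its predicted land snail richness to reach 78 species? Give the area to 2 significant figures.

380 square kilometres

78 = 7.79 × A^0.387  ⇒  A^0.387 = 78/7.79 = 10.01
ln A = ln(10.01) / 0.387 = 2.3039 / 0.387 = 5.9531
A = e^5.9531 ≈ 385 square kilometres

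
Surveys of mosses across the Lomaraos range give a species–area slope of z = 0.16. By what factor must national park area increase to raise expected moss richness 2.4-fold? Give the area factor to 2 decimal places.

237.86

(A₂/A₁)^0.16 = 2.4, so A₂/A₁ = 2.4^(1/0.16) = 2.4^6.25
ln(A₂/A₁) = ln 2.4 / 0.16 = 0.8755 / 0.16 = 5.4717
A₂/A₁ = e^5.4717 ≈ 237.9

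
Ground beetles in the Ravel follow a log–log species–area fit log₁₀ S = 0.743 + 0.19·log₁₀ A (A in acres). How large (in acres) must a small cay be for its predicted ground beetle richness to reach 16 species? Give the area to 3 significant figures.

16 = 5.534 × A^0.19  ⇒  A^0.19 = 16/5.534 = 2.891
ln A = ln(2.891) / 0.19 = 1.0618 / 0.19 = 5.5883
A = e^5.5883 ≈ 267.3 acres

267 acres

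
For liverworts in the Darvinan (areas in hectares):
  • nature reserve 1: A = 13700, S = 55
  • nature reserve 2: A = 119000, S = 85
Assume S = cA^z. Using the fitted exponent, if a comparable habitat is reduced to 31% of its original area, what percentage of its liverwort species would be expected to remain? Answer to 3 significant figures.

79.0%

z = ln(85/55) / ln(119000/13700) = 0.4353 / 2.1617 = 0.2014
S_new/S_old = (A_new/A_old)^z = 0.31^0.2014 = exp(0.2014 × -1.1712) = 0.7899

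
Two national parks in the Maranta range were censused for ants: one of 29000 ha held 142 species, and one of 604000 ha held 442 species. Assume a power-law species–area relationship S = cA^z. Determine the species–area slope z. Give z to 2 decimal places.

0.37

Taking logs: ln S = ln c + z ln A, so z = (ln S₂ − ln S₁)/(ln A₂ − ln A₁).
z = ln(442/142) / ln(604000/29000) = ln(3.113) / ln(20.83) = 1.1355 / 3.0363 = 0.3740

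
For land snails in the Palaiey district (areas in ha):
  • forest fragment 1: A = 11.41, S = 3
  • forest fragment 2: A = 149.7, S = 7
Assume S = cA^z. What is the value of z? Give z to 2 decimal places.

0.33

Taking logs: ln S = ln c + z ln A, so z = (ln S₂ − ln S₁)/(ln A₂ − ln A₁).
z = ln(7/3) / ln(149.7/11.41) = ln(2.333) / ln(13.12) = 0.8473 / 2.5741 = 0.3292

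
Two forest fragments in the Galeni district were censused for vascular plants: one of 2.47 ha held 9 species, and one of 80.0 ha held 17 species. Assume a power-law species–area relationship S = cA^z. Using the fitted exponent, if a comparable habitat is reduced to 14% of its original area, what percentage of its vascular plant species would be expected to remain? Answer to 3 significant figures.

69.8%

z = ln(17/9) / ln(80/2.47) = 0.6360 / 3.4778 = 0.1829
S_new/S_old = (A_new/A_old)^z = 0.14^0.1829 = exp(0.1829 × -1.9661) = 0.698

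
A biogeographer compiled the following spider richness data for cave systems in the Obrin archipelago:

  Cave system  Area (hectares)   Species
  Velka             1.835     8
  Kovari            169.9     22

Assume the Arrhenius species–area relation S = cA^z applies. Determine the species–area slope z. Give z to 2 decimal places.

0.22

Taking logs: ln S = ln c + z ln A, so z = (ln S₂ − ln S₁)/(ln A₂ − ln A₁).
z = ln(22/8) / ln(169.9/1.835) = ln(2.75) / ln(92.59) = 1.0116 / 4.5282 = 0.2234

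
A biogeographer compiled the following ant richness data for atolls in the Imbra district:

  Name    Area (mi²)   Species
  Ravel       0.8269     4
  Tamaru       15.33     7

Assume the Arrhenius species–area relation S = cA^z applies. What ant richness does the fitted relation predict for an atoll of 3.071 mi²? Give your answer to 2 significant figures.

5.1

z = ln(7/4) / ln(15.33/0.8269) = 0.5596 / 2.9199 = 0.1917
c = 4 / 0.8269^0.1917 = 4 / 0.9642 = 4.148
S₃ = 4.148 × 3.071^0.1917 = 4.148 × 1.24 ≈ 5.144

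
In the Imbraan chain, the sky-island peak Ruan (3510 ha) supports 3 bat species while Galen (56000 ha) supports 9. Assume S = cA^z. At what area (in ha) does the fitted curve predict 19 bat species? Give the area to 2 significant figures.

370000 ha

z = ln(9/3) / ln(56000/3510) = 1.0986 / 2.7697 = 0.3966
c = 3 / 3510^0.3966 = 3 / 25.48 = 0.1177
A = (19/0.1177)^(1/0.3966) ⇒ ln A = ln(161.4)/0.3966 = 12.8169
A = e^12.8169 ≈ 368400 ha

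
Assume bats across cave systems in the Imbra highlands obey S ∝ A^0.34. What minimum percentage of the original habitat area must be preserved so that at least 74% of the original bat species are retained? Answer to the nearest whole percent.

41%

Need (A_new/A_old)^0.34 = 0.74, so A_new/A_old = 0.74^(1/0.34) = 0.74^2.941
ln(A_new/A_old) = ln 0.74 / 0.34 = -0.3011 / 0.34 = -0.8856
A_new/A_old = e^-0.8856 ≈ 0.4125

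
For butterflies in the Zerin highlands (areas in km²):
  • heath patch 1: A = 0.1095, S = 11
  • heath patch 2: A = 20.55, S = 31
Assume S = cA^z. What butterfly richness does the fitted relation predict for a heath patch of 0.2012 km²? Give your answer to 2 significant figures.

z = ln(31/11) / ln(20.55/0.1095) = 1.0361 / 5.2347 = 0.1979
c = 11 / 0.1095^0.1979 = 11 / 0.6455 = 17.04
S₃ = 17.04 × 0.2012^0.1979 = 17.04 × 0.7281 ≈ 12.41

12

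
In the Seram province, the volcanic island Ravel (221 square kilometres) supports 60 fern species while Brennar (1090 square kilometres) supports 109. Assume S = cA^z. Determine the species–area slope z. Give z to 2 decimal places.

Taking logs: ln S = ln c + z ln A, so z = (ln S₂ − ln S₁)/(ln A₂ − ln A₁).
z = ln(109/60) / ln(1090/221) = ln(1.817) / ln(4.932) = 0.5970 / 1.5958 = 0.3741

0.37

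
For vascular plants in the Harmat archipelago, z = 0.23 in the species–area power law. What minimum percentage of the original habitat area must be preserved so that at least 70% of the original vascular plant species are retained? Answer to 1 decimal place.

21.2%

Need (A_new/A_old)^0.23 = 0.7, so A_new/A_old = 0.7^(1/0.23) = 0.7^4.348
ln(A_new/A_old) = ln 0.7 / 0.23 = -0.3567 / 0.23 = -1.5508
A_new/A_old = e^-1.5508 ≈ 0.2121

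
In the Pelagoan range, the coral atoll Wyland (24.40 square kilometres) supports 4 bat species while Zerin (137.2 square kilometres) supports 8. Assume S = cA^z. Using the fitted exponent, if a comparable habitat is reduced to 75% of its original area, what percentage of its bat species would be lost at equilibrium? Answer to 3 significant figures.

10.9%

z = ln(8/4) / ln(137.2/24.4) = 0.6931 / 1.7269 = 0.4014
S_new/S_old = (A_new/A_old)^z = 0.75^0.4014 = exp(0.4014 × -0.2877) = 0.8909
Fraction lost = 1 − 0.8909 = 0.1091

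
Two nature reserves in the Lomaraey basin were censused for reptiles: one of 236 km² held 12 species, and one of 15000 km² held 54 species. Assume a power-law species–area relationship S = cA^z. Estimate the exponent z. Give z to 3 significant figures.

Taking logs: ln S = ln c + z ln A, so z = (ln S₂ − ln S₁)/(ln A₂ − ln A₁).
z = ln(54/12) / ln(15000/236) = ln(4.5) / ln(63.56) = 1.5041 / 4.1520 = 0.3623

0.362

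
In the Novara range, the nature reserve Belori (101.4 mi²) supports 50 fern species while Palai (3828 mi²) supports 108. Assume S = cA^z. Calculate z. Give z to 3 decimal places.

Taking logs: ln S = ln c + z ln A, so z = (ln S₂ − ln S₁)/(ln A₂ − ln A₁).
z = ln(108/50) / ln(3828/101.4) = ln(2.16) / ln(37.75) = 0.7701 / 3.6310 = 0.2121

0.212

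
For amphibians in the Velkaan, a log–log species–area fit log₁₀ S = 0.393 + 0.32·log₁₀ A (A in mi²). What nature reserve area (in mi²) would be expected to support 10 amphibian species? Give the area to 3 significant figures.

10 = 2.472 × A^0.32  ⇒  A^0.32 = 10/2.472 = 4.046
ln A = ln(4.046) / 0.32 = 1.3977 / 0.32 = 4.3677
A = e^4.3677 ≈ 78.86 mi²

78.9 mi²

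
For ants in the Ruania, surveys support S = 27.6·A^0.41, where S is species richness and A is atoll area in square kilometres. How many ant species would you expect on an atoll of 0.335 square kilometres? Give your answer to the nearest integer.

18 species

S = 27.6 × 0.335^0.41 = 27.6 × 0.6387 ≈ 17.63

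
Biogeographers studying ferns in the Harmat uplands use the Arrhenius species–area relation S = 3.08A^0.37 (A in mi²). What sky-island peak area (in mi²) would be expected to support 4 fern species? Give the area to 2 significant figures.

4 = 3.08 × A^0.37  ⇒  A^0.37 = 4/3.08 = 1.299
ln A = ln(1.299) / 0.37 = 0.2614 / 0.37 = 0.7064
A = e^0.7064 ≈ 2.027 mi²

2.0 mi²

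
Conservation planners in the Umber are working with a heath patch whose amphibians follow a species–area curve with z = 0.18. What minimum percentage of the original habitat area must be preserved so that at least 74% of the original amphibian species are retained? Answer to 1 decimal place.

Need (A_new/A_old)^0.18 = 0.74, so A_new/A_old = 0.74^(1/0.18) = 0.74^5.556
ln(A_new/A_old) = ln 0.74 / 0.18 = -0.3011 / 0.18 = -1.6728
A_new/A_old = e^-1.6728 ≈ 0.1877

18.8%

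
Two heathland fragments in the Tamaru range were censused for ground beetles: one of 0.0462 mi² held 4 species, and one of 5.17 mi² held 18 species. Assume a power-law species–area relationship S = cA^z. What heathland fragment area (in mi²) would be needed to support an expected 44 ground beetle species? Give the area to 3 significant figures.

z = ln(18/4) / ln(5.17/0.0462) = 1.5041 / 4.7176 = 0.3188
c = 4 / 0.0462^0.3188 = 4 / 0.3752 = 10.66
A = (44/10.66)^(1/0.3188) ⇒ ln A = ln(4.127)/0.3188 = 4.4464
A = e^4.4464 ≈ 85.32 mi²

85.3 mi²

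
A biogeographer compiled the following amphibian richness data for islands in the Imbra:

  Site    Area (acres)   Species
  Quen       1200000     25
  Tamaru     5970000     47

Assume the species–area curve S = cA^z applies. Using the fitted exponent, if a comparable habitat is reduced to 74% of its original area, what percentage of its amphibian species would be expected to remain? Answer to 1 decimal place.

88.8%

z = ln(47/25) / ln(5970000/1200000) = 0.6313 / 1.6044 = 0.3935
S_new/S_old = (A_new/A_old)^z = 0.74^0.3935 = exp(0.3935 × -0.3011) = 0.8883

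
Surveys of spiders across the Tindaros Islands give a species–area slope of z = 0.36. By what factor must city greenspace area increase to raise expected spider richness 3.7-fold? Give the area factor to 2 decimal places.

(A₂/A₁)^0.36 = 3.7, so A₂/A₁ = 3.7^(1/0.36) = 3.7^2.778
ln(A₂/A₁) = ln 3.7 / 0.36 = 1.3083 / 0.36 = 3.6343
A₂/A₁ = e^3.6343 ≈ 37.87

37.87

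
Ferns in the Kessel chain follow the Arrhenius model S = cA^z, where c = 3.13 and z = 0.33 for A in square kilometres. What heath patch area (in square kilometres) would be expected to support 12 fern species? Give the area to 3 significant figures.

58.7 square kilometres

12 = 3.13 × A^0.33  ⇒  A^0.33 = 12/3.13 = 3.834
ln A = ln(3.834) / 0.33 = 1.3439 / 0.33 = 4.0723
A = e^4.0723 ≈ 58.69 square kilometres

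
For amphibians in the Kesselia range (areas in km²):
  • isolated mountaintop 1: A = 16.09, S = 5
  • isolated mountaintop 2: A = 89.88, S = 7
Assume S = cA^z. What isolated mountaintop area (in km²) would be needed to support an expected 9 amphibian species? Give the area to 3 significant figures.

325 km²

z = ln(7/5) / ln(89.88/16.09) = 0.3365 / 1.7203 = 0.1956
c = 5 / 16.09^0.1956 = 5 / 1.722 = 2.904
A = (9/2.904)^(1/0.1956) ⇒ ln A = ln(3.099)/0.1956 = 5.7834
A = e^5.7834 ≈ 324.9 km²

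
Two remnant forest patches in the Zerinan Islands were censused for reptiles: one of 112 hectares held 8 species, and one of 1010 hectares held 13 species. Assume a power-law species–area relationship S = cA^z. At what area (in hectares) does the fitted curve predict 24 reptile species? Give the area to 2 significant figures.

z = ln(13/8) / ln(1010/112) = 0.4855 / 2.1992 = 0.2208
c = 8 / 112^0.2208 = 8 / 2.834 = 2.823
A = (24/2.823)^(1/0.2208) ⇒ ln A = ln(8.502)/0.2208 = 9.6949
A = e^9.6949 ≈ 16234 hectares

16000 hectares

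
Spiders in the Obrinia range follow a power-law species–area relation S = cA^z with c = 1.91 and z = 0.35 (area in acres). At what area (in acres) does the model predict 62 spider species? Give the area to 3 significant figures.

20800 acres

62 = 1.91 × A^0.35  ⇒  A^0.35 = 62/1.91 = 32.46
ln A = ln(32.46) / 0.35 = 3.4800 / 0.35 = 9.9429
A = e^9.9429 ≈ 20805 acres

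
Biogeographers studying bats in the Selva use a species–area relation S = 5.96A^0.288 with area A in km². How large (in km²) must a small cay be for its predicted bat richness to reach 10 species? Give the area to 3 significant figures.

10 = 5.96 × A^0.288  ⇒  A^0.288 = 10/5.96 = 1.678
ln A = ln(1.678) / 0.288 = 0.5175 / 0.288 = 1.7969
A = e^1.7969 ≈ 6.031 km²

6.03 km²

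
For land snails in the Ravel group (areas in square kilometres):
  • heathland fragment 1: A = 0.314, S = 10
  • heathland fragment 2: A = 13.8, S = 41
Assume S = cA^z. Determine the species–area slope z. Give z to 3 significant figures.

Taking logs: ln S = ln c + z ln A, so z = (ln S₂ − ln S₁)/(ln A₂ − ln A₁).
z = ln(41/10) / ln(13.8/0.314) = ln(4.1) / ln(43.95) = 1.4110 / 3.7830 = 0.3730

0.373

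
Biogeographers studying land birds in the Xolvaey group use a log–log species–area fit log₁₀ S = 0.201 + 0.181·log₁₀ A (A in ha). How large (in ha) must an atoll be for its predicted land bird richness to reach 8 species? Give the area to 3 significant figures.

8 = 1.589 × A^0.181  ⇒  A^0.181 = 8/1.589 = 5.036
ln A = ln(5.036) / 0.181 = 1.6166 / 0.181 = 8.9316
A = e^8.9316 ≈ 7567 ha

7570 ha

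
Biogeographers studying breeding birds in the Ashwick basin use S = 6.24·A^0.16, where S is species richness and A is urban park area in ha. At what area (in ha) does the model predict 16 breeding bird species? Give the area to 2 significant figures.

360 ha

16 = 6.24 × A^0.16  ⇒  A^0.16 = 16/6.24 = 2.564
ln A = ln(2.564) / 0.16 = 0.9416 / 0.16 = 5.8851
A = e^5.8851 ≈ 359.6 ha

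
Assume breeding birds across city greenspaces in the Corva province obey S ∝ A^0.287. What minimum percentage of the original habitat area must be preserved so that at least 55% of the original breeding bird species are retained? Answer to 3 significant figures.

12.5%

Need (A_new/A_old)^0.287 = 0.55, so A_new/A_old = 0.55^(1/0.287) = 0.55^3.484
ln(A_new/A_old) = ln 0.55 / 0.287 = -0.5978 / 0.287 = -2.0831
A_new/A_old = e^-2.0831 ≈ 0.1245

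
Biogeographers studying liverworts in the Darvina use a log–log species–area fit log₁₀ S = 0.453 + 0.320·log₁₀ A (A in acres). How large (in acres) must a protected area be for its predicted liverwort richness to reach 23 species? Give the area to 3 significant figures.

23 = 2.838 × A^0.32  ⇒  A^0.32 = 23/2.838 = 8.105
ln A = ln(8.105) / 0.32 = 2.0924 / 0.32 = 6.5388
A = e^6.5388 ≈ 691.5 acres

691 acres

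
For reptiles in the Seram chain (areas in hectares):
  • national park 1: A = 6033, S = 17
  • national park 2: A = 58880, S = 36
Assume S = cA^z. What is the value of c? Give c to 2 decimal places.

z = ln(S₂/S₁) / ln(A₂/A₁) = ln(36/17) / ln(58880/6033) = 0.7503 / 2.2783 = 0.3293
c = S₁ / A₁^z = 17 / 6033^0.3293 = 17 / 17.58 = 0.9669

0.97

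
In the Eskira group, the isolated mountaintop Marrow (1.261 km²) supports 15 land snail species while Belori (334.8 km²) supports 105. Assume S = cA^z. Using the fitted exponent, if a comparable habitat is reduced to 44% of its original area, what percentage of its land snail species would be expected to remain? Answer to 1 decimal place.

75.1%

z = ln(105/15) / ln(334.8/1.261) = 1.9459 / 5.5816 = 0.3486
S_new/S_old = (A_new/A_old)^z = 0.44^0.3486 = exp(0.3486 × -0.8210) = 0.7511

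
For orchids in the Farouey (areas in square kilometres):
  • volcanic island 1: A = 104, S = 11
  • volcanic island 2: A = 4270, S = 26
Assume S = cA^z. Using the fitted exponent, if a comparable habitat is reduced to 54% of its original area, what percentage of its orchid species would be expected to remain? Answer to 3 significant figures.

86.7%

z = ln(26/11) / ln(4270/104) = 0.8602 / 3.7150 = 0.2315
S_new/S_old = (A_new/A_old)^z = 0.54^0.2315 = exp(0.2315 × -0.6162) = 0.867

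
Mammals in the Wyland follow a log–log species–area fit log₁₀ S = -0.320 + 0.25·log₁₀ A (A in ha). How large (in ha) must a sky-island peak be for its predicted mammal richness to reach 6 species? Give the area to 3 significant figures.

24700 ha

6 = 0.4786 × A^0.25  ⇒  A^0.25 = 6/0.4786 = 12.54
ln A = ln(12.54) / 0.25 = 2.5286 / 0.25 = 10.1143
A = e^10.1143 ≈ 24695 ha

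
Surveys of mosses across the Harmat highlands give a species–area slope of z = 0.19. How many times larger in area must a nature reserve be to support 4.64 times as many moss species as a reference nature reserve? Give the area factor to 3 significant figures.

(A₂/A₁)^0.19 = 4.64, so A₂/A₁ = 4.64^(1/0.19) = 4.64^5.263
ln(A₂/A₁) = ln 4.64 / 0.19 = 1.5347 / 0.19 = 8.0774
A₂/A₁ = e^8.0774 ≈ 3221

3220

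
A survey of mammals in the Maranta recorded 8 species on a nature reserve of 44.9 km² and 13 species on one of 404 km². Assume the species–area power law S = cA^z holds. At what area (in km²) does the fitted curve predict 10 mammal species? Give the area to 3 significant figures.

123 km²

z = ln(13/8) / ln(404/44.9) = 0.4855 / 2.1970 = 0.2210
c = 8 / 44.9^0.2210 = 8 / 2.318 = 3.451
A = (10/3.451)^(1/0.2210) ⇒ ln A = ln(2.898)/0.2210 = 4.8142
A = e^4.8142 ≈ 123.2 km²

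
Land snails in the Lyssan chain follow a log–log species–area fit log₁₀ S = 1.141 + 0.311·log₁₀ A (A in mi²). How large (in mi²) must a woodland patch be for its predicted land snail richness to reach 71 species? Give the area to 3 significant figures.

71 = 13.84 × A^0.311  ⇒  A^0.311 = 71/13.84 = 5.132
ln A = ln(5.132) / 0.311 = 1.6354 / 0.311 = 5.2586
A = e^5.2586 ≈ 192.2 mi²

192 mi²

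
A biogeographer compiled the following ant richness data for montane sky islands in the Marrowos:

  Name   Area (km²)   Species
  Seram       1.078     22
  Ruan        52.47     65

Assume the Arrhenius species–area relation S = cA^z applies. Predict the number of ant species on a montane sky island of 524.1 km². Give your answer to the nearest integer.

123

z = ln(65/22) / ln(52.47/1.078) = 1.0833 / 3.8851 = 0.2788
c = 22 / 1.078^0.2788 = 22 / 1.021 = 21.54
S₃ = 21.54 × 524.1^0.2788 = 21.54 × 5.732 ≈ 123.5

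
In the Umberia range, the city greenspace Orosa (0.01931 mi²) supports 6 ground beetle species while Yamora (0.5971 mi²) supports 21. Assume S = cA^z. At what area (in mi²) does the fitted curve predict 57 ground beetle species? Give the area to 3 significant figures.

z = ln(21/6) / ln(0.5971/0.01931) = 1.2528 / 3.4315 = 0.3651
c = 6 / 0.01931^0.3651 = 6 / 0.2367 = 25.35
A = (57/25.35)^(1/0.3651) ⇒ ln A = ln(2.249)/0.3651 = 2.2194
A = e^2.2194 ≈ 9.202 mi²

9.20 mi²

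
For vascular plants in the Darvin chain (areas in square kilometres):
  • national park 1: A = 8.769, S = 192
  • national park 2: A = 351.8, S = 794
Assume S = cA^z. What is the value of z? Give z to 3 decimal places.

Taking logs: ln S = ln c + z ln A, so z = (ln S₂ − ln S₁)/(ln A₂ − ln A₁).
z = ln(794/192) / ln(351.8/8.769) = ln(4.135) / ln(40.12) = 1.4196 / 3.6918 = 0.3845

0.385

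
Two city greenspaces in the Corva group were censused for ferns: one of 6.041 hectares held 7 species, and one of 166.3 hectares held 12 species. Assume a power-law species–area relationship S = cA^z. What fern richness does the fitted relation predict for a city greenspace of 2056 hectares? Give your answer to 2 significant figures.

18

z = ln(12/7) / ln(166.3/6.041) = 0.5390 / 3.3152 = 0.1626
c = 7 / 6.041^0.1626 = 7 / 1.34 = 5.225
S₃ = 5.225 × 2056^0.1626 = 5.225 × 3.457 ≈ 18.06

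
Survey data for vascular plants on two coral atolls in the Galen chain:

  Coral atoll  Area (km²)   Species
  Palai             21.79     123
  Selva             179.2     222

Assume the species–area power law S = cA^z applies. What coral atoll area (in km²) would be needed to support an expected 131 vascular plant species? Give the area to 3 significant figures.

27.3 km²

z = ln(222/123) / ln(179.2/21.79) = 0.5905 / 2.1071 = 0.2802
c = 123 / 21.79^0.2802 = 123 / 2.372 = 51.86
A = (131/51.86)^(1/0.2802) ⇒ ln A = ln(2.526)/0.2802 = 3.3063
A = e^3.3063 ≈ 27.28 km²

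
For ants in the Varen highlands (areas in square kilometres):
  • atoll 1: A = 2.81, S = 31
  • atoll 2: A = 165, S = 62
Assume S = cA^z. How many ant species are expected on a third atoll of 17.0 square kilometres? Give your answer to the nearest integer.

42

z = ln(62/31) / ln(165/2.81) = 0.6931 / 4.0728 = 0.1702
c = 31 / 2.81^0.1702 = 31 / 1.192 = 26
S₃ = 26 × 17^0.1702 = 26 × 1.62 ≈ 42.11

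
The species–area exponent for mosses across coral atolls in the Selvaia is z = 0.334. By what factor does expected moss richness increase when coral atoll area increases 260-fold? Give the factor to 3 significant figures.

6.41

S₂/S₁ = (A₂/A₁)^z = 260^0.334
ln(S₂/S₁) = 0.334 × ln 260 = 0.334 × 5.5607 = 1.8573
S₂/S₁ = e^1.8573 ≈ 6.406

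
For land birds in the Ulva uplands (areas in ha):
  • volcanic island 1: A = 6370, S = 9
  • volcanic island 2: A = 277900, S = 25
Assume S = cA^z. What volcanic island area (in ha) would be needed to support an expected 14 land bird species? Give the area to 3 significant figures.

z = ln(25/9) / ln(277900/6370) = 1.0217 / 3.7757 = 0.2706
c = 9 / 6370^0.2706 = 9 / 10.7 = 0.8412
A = (14/0.8412)^(1/0.2706) ⇒ ln A = ln(16.64)/0.2706 = 10.3922
A = e^10.3922 ≈ 32605 ha

32600 ha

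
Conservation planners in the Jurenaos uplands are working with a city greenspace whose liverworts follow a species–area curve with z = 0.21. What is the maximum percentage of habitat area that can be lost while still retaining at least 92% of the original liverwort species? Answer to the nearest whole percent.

33%

Need (A_new/A_old)^0.21 = 0.92, so A_new/A_old = 0.92^(1/0.21) = 0.92^4.762
ln(A_new/A_old) = ln 0.92 / 0.21 = -0.0834 / 0.21 = -0.3971
A_new/A_old = e^-0.3971 ≈ 0.6723
Fraction that can be lost = 1 − 0.6723 = 0.3277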